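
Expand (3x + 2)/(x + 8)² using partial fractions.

(3x + 2) = A(x + 8) + B. At x = -8: B = 3·(-8) + 2 = -22. Coeff of x: A = 3
Result: 3/(x + 8) - 22/(x + 8)²


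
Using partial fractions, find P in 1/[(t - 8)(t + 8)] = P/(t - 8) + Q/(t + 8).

Cover-up at t = 8: P = 1/(8 + 8) = 1/16


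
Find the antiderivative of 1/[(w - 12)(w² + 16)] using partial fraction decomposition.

Cover-up at w=12: P = 1/(12²+16) = 1/160. Coeff matching: Q = -1/160, R = -3/40. Decomposition: (1/160)/(w - 12) - ((1/160)w + 3/40)/(w² + 16). Integrate: linear → ln, quadratic → (1/2)ln + arctan: (1/160) ln|(w - 12)| - (1/320) ln(w² + 16) - (3/160) arctan(w/4) + C


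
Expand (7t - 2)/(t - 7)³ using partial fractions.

(7t - 2) = α(t - 7)² + β(t - 7) + γ. At t = 7: γ = 7·7 - 2 = 47. Coefficients: α = 0, β = 7
Result: 7/(t - 7)² + 47/(t - 7)³


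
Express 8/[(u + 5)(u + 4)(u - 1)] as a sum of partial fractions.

Using cover-up method: P = 4/3, Q = -8/5, R = 4/15
Result: (4/3)/(u + 5) - (8/5)/(u + 4) + (4/15)/(u - 1)


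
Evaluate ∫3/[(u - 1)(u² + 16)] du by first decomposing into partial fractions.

Cover-up at u=1: α = 3/(1²+16) = 3/17. Coeff matching: β = -3/17, γ = -3/17. Decomposition: (3/17)/(u - 1) - ((3/17)u + 3/17)/(u² + 16). Integrate: linear → ln, quadratic → (1/2)ln + arctan: (3/17) ln|(u - 1)| - (3/34) ln(u² + 16) - (3/68) arctan(u/4) + C


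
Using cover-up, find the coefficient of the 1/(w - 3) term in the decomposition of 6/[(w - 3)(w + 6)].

Cover (w - 3), set w=3: 6/((w + 6) at w=3) = 6/(9) = 2/3


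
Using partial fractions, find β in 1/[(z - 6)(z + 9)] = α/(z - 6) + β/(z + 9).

Cover-up at z = -9: β = 1/(-9 - 6) = -1/15


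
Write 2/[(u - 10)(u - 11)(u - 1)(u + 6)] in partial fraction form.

Using Heaviside cover-up: (-1/72)/(u - 10) + (1/85)/(u - 11) + (1/315)/(u - 1) - (1/952)/(u + 6)


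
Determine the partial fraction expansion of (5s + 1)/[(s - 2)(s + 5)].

At s=2: P = (5·2 + 1)/(2 + 5) = 11/7. At s=-5: Q = (5·(-5) + 1)/(-5 - 2) = 24/7
Result: (11/7)/(s - 2) + (24/7)/(s + 5)


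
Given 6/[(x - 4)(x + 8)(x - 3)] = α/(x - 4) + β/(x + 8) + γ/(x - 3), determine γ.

Cover-up at x = 3: γ = 6/[(3 - 4)(3 + 8)] = 6/[(-1)(11)] = -6/11


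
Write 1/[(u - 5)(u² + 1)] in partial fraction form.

Cover-up at u = 5: P = 1/(5² + 1) = 1/26. Then Q = -P = -1/26, R = -P·(0 + 5) = -5/26
Result: (1/26)/(u - 5) - ((1/26)u + 5/26)/(u² + 1)


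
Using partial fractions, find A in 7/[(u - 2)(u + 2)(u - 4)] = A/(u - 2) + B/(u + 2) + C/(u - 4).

Cover-up at u = 2: A = 7/[(2 + 2)(2 - 4)] = 7/[(4)(-2)] = -7/8


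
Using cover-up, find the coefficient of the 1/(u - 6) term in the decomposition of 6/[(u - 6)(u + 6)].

Cover (u - 6), set u=6: 6/((u + 6) at u=6) = 6/(12) = 1/2


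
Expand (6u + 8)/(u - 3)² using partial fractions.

(6u + 8) = α(u - 3) + β. At u = 3: β = 6·3 + 8 = 26. Coeff of u: α = 6
Result: 6/(u - 3) + 26/(u - 3)²


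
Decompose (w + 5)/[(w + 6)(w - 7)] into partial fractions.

At w=-6: α = (1·(-6) + 5)/(-6 - 7) = 1/13. At w=7: β = (1·7 + 5)/(7 + 6) = 12/13
Result: (1/13)/(w + 6) + (12/13)/(w - 7)


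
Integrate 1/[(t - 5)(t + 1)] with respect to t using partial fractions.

Decompose: 1/[(t - 5)(t + 1)] = (1/6)/(t - 5) - (1/6)/(t + 1). Integrate each term: (1/6) ln|(t - 5)| - (1/6) ln|(t + 1)| + C


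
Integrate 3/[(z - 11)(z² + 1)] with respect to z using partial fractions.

Cover-up at z=11: A = 3/(11²+1) = 3/122. Coeff matching: B = -3/122, C = -33/122. Decomposition: (3/122)/(z - 11) - ((3/122)z + 33/122)/(z² + 1). Integrate: linear → ln, quadratic → (1/2)ln + arctan: (3/122) ln|(z - 11)| - (3/244) ln(z² + 1) - (33/122) arctan(z) + C


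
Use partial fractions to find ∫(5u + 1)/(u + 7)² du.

Decompose: P = 5, Q = 5·(-7) + 1 = -34, so (5u + 1)/(u + 7)² = 5/(u + 7) - 34/(u + 7)². Integrate: ∫ P/(u + 7) du = 5 ln|(u + 7)|; ∫ Q/(u + 7)² du = 34/(u + 7). Sum: 5 ln|(u + 7)| + 34/(u + 7) + C


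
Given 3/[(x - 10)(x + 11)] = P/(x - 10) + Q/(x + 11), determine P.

Cover-up at x = 10: P = 3/(10 + 11) = 3/21 = 1/7


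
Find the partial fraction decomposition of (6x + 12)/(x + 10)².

(6x + 12) = P(x + 10) + Q. At x = -10: Q = 6·(-10) + 12 = -48. Coeff of x: P = 6
Result: 6/(x + 10) - 48/(x + 10)²


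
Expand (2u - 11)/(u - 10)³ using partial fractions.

(2u - 11) = A(u - 10)² + B(u - 10) + C. At u = 10: C = 2·10 - 11 = 9. Coefficients: A = 0, B = 2
Result: 2/(u - 10)² + 9/(u - 10)³


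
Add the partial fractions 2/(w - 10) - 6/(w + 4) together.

Common denominator (w - 10)(w + 4). Numerator: 2(w + 4) - 6(w - 10) = (2w + 8) - (6w - 60) = -4w + 68
Result: (-4w + 68)/[(w - 10)(w + 4)]


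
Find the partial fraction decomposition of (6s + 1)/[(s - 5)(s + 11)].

At s=5: A = (6·5 + 1)/(5 + 11) = 31/16. At s=-11: B = (6·(-11) + 1)/(-11 - 5) = 65/16
Result: (31/16)/(s - 5) + (65/16)/(s + 11)


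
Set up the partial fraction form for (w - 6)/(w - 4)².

Repeated linear factor: α/(w - 4) + β/(w - 4)²


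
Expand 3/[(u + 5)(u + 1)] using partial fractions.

3/(u + 5)(u + 1) = A/(u + 5) + B/(u + 1). A = 3/(-5 + 1) = -3/4, B = 3/(-1 + 5) = 3/4
Result: (-3/4)/(u + 5) + (3/4)/(u + 1)


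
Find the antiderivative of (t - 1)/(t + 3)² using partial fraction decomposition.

Decompose: α = 1, β = 1·(-3) - 1 = -4, so (t - 1)/(t + 3)² = 1/(t + 3) - 4/(t + 3)². Integrate: ∫ α/(t + 3) dt = ln|(t + 3)|; ∫ β/(t + 3)² dt = 4/(t + 3). Sum: ln|(t + 3)| + 4/(t + 3) + C


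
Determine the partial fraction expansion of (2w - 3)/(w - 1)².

(2w - 3) = α(w - 1) + β. At w = 1: β = 2·1 - 3 = -1. Coeff of w: α = 2
Result: 2/(w - 1) - 1/(w - 1)²


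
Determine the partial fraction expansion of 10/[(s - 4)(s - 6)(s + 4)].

Using cover-up method: P = -5/8, Q = 1/2, R = 1/8
Result: (-5/8)/(s - 4) + (1/2)/(s - 6) + (1/8)/(s + 4)


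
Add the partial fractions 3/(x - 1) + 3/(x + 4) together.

Common denominator (x - 1)(x + 4). Numerator: 3(x + 4) + 3(x - 1) = (3x + 12) + (3x - 3) = 6x + 9
Result: (6x + 9)/[(x - 1)(x + 4)]


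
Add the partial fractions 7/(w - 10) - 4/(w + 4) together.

Common denominator (w - 10)(w + 4). Numerator: 7(w + 4) - 4(w - 10) = (7w + 28) - (4w - 40) = 3w + 68
Result: (3w + 68)/[(w - 10)(w + 4)]


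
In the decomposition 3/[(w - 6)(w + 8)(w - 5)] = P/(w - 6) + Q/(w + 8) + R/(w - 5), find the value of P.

Cover-up at w = 6: P = 3/[(6 + 8)(6 - 5)] = 3/[(14)(1)] = 3/14


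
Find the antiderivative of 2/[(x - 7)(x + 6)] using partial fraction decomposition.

Decompose: 2/[(x - 7)(x + 6)] = (2/13)/(x - 7) - (2/13)/(x + 6). Integrate each term: (2/13) ln|(x - 7)| - (2/13) ln|(x + 6)| + C


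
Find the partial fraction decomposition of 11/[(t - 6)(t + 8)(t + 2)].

Using cover-up method: P = 11/112, Q = 11/84, R = -11/48
Result: (11/112)/(t - 6) + (11/84)/(t + 8) - (11/48)/(t + 2)


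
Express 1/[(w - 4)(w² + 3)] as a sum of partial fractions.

Cover-up at w = 4: P = 1/(4² + 3) = 1/19. Then Q = -P = -1/19, R = -P·(0 + 4) = -4/19
Result: (1/19)/(w - 4) - ((1/19)w + 4/19)/(w² + 3)


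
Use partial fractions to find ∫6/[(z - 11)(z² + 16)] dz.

Cover-up at z=11: A = 6/(11²+16) = 6/137. Coeff matching: B = -6/137, C = -66/137. Decomposition: (6/137)/(z - 11) - ((6/137)z + 66/137)/(z² + 16). Integrate: linear → ln, quadratic → (1/2)ln + arctan: (6/137) ln|(z - 11)| - (3/137) ln(z² + 16) - (33/274) arctan(z/4) + C


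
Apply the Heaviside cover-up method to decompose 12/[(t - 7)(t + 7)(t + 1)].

Cover (t - 7), t=7: P = 12/[(7 + 7)(7 + 1)] = 3/28. Cover (t + 7), t=-7: Q = 12/[(-7 - 7)(-7 + 1)] = 1/7. Cover (t + 1), t=-1: R = 12/[(-1 - 7)(-1 + 7)] = -1/4.
Result: (3/28)/(t - 7) + (1/7)/(t + 7) - (1/4)/(t + 1)


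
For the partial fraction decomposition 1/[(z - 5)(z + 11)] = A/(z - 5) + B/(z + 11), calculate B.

Cover-up at z = -11: B = 1/(-11 - 5) = -1/16


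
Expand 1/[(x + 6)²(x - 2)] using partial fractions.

Cover-up at x=2: R = 1/(2 + 6)² = 1/64. Cover-up at x=-6: Q = 1/(-6 - 2) = -1/8. Comparing x² coeff: P = -R = -1/64
Result: (-1/64)/(x + 6) - (1/8)/(x + 6)² + (1/64)/(x - 2)


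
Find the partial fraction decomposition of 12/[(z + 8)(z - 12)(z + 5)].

Using cover-up method: P = 1/5, Q = 3/85, R = -4/17
Result: (1/5)/(z + 8) + (3/85)/(z - 12) - (4/17)/(z + 5)


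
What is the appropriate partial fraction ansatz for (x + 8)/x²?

Repeated linear factor: A/x + B/x²


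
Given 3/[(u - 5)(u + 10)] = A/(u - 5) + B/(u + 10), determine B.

Cover-up at u = -10: B = 3/(-10 - 5) = -3/15 = -1/5


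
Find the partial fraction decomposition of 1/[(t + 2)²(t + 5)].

Cover-up at t=-5: R = 1/(-5 + 2)² = 1/9. Cover-up at t=-2: Q = 1/(-2 + 5) = 1/3. Comparing t² coeff: P = -R = -1/9
Result: (-1/9)/(t + 2) + (1/3)/(t + 2)² + (1/9)/(t + 5)


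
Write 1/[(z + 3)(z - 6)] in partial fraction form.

1/(z + 3)(z - 6) = P/(z + 3) + Q/(z - 6). P = 1/(-3 - 6) = -1/9, Q = 1/(6 + 3) = 1/9
Result: (-1/9)/(z + 3) + (1/9)/(z - 6)


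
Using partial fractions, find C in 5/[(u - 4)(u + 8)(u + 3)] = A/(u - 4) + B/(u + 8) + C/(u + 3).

Cover-up at u = -3: C = 5/[(-3 - 4)(-3 + 8)] = 5/[(-7)(5)] = -5/35 = -1/7


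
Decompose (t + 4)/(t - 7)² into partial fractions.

(t + 4) = P(t - 7) + Q. At t = 7: Q = 1·7 + 4 = 11. Coeff of t: P = 1
Result: 1/(t - 7) + 11/(t - 7)²


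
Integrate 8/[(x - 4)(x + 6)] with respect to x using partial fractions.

Decompose: 8/[(x - 4)(x + 6)] = (4/5)/(x - 4) - (4/5)/(x + 6). Integrate each term: (4/5) ln|(x - 4)| - (4/5) ln|(x + 6)| + C


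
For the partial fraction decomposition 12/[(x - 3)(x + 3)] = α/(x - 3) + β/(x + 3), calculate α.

Cover-up at x = 3: α = 12/(3 + 3) = 12/6 = 2


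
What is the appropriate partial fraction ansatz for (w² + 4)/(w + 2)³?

Repeated linear factor (power 3): α/(w + 2) + β/(w + 2)² + γ/(w + 2)³


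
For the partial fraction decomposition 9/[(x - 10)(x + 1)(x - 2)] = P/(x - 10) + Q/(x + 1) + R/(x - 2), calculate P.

Cover-up at x = 10: P = 9/[(10 + 1)(10 - 2)] = 9/[(11)(8)] = 9/88


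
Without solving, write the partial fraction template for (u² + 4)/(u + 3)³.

Repeated linear factor (power 3): P/(u + 3) + Q/(u + 3)² + R/(u + 3)³


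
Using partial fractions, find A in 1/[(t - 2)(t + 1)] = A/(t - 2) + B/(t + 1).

Cover-up at t = 2: A = 1/(2 + 1) = 1/3


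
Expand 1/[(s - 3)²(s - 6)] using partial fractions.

Cover-up at s=6: C = 1/(6 - 3)² = 1/9. Cover-up at s=3: B = 1/(3 - 6) = -1/3. Comparing s² coeff: A = -C = -1/9
Result: (-1/9)/(s - 3) - (1/3)/(s - 3)² + (1/9)/(s - 6)


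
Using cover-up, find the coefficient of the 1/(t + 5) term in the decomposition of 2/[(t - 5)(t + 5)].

Cover (t + 5), set t=-5: 2/((t - 5) at t=-5) = 2/(-10) = -1/5


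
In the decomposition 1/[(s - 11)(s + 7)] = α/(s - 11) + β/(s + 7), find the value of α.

Cover-up at s = 11: α = 1/(11 + 7) = 1/18


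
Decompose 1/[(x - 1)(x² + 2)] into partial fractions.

Cover-up at x = 1: A = 1/(1² + 2) = 1/3. Then B = -A = -1/3, C = -A·(0 + 1) = -1/3
Result: (1/3)/(x - 1) - ((1/3)x + 1/3)/(x² + 2)


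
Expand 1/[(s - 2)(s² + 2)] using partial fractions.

Cover-up at s = 2: A = 1/(2² + 2) = 1/6. Then B = -A = -1/6, C = -A·(0 + 2) = -1/3
Result: (1/6)/(s - 2) - ((1/6)s + 1/3)/(s² + 2)


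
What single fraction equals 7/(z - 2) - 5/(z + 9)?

Common denominator (z - 2)(z + 9). Numerator: 7(z + 9) - 5(z - 2) = (7z + 63) - (5z - 10) = 2z + 73
Result: (2z + 73)/[(z - 2)(z + 9)]


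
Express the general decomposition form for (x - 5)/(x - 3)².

Repeated linear factor: A/(x - 3) + B/(x - 3)²


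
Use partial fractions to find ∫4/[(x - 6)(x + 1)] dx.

Decompose: 4/[(x - 6)(x + 1)] = (4/7)/(x - 6) - (4/7)/(x + 1). Integrate each term: (4/7) ln|(x - 6)| - (4/7) ln|(x + 1)| + C


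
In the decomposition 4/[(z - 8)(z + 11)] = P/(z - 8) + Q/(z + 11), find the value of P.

Cover-up at z = 8: P = 4/(8 + 11) = 4/19


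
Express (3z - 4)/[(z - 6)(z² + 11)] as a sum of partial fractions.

At z=6: P = (3·6 - 4)/(6² + 11) = 14/47. Q = -P = -14/47, R = 3 - 6·P = 57/47
Result: (14/47)/(z - 6) - ((14/47)z - 57/47)/(z² + 11)


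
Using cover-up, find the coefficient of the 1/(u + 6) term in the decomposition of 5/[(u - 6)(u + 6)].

Cover (u + 6), set u=-6: 5/((u - 6) at u=-6) = 5/(-12) = -5/12


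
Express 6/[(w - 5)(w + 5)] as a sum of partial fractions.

6/(w - 5)(w + 5) = A/(w - 5) + B/(w + 5). A = 6/(5 + 5) = 3/5, B = 6/(-5 - 5) = -3/5
Result: (3/5)/(w - 5) - (3/5)/(w + 5)


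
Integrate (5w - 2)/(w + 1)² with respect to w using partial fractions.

Decompose: P = 5, Q = 5·(-1) - 2 = -7, so (5w - 2)/(w + 1)² = 5/(w + 1) - 7/(w + 1)². Integrate: ∫ P/(w + 1) dw = 5 ln|(w + 1)|; ∫ Q/(w + 1)² dw = 7/(w + 1). Sum: 5 ln|(w + 1)| + 7/(w + 1) + C


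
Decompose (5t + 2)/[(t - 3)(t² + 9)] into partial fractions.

At t=3: P = (5·3 + 2)/(3² + 9) = 17/18. Q = -P = -17/18, R = 5 - 3·P = 13/6
Result: (17/18)/(t - 3) - ((17/18)t - 13/6)/(t² + 9)


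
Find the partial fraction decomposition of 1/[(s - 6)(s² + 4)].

Cover-up at s = 6: α = 1/(6² + 4) = 1/40. Then β = -α = -1/40, γ = -α·(0 + 6) = -3/20
Result: (1/40)/(s - 6) - ((1/40)s + 3/20)/(s² + 4)


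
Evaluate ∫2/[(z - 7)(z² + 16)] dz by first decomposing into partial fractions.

Cover-up at z=7: α = 2/(7²+16) = 2/65. Coeff matching: β = -2/65, γ = -14/65. Decomposition: (2/65)/(z - 7) - ((2/65)z + 14/65)/(z² + 16). Integrate: linear → ln, quadratic → (1/2)ln + arctan: (2/65) ln|(z - 7)| - (1/65) ln(z² + 16) - (7/130) arctan(z/4) + C


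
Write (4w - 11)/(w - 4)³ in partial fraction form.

(4w - 11) = α(w - 4)² + β(w - 4) + γ. At w = 4: γ = 4·4 - 11 = 5. Coefficients: α = 0, β = 4
Result: 4/(w - 4)² + 5/(w - 4)³


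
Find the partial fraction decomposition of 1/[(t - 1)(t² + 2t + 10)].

Cover-up at t = 1: α = 1/(1² + 2·1 + 10) = 1/13. Then β = -α = -1/13, γ = -α·(2 + 1) = -3/13
Result: (1/13)/(t - 1) - ((1/13)t + 3/13)/(t² + 2t + 10)


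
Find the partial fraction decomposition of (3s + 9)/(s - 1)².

(3s + 9) = P(s - 1) + Q. At s = 1: Q = 3·1 + 9 = 12. Coeff of s: P = 3
Result: 3/(s - 1) + 12/(s - 1)²


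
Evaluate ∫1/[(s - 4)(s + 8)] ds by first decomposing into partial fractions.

Decompose: 1/[(s - 4)(s + 8)] = (1/12)/(s - 4) - (1/12)/(s + 8). Integrate each term: (1/12) ln|(s - 4)| - (1/12) ln|(s + 8)| + C


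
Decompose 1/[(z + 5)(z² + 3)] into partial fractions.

Cover-up at z = -5: α = 1/((-5)² + 3) = 1/28. Then β = -α = -1/28, γ = -α·(0 - 5) = 5/28
Result: (1/28)/(z + 5) - ((1/28)z - 5/28)/(z² + 3)


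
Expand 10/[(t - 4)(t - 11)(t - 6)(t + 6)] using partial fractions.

Using Heaviside cover-up: (1/14)/(t - 4) + (2/119)/(t - 11) - (1/12)/(t - 6) - (1/204)/(t + 6)


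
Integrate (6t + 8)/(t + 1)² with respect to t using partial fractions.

Decompose: α = 6, β = 6·(-1) + 8 = 2, so (6t + 8)/(t + 1)² = 6/(t + 1) + 2/(t + 1)². Integrate: ∫ α/(t + 1) dt = 6 ln|(t + 1)|; ∫ β/(t + 1)² dt = -2/(t + 1). Sum: 6 ln|(t + 1)| - 2/(t + 1) + C


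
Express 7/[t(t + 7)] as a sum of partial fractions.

7/t(t + 7) = α/t + β/(t + 7). α = 7/(0 + 7) = 1, β = 7/(-7 - 0) = -1
Result: 1/t - 1/(t + 7)


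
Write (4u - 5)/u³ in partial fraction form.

(4u - 5) = αu² + βu + γ. At u = 0: γ = 4·0 - 5 = -5. Coefficients: α = 0, β = 4
Result: 4/u² - 5/u³


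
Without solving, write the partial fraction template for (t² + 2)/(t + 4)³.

Repeated linear factor (power 3): A/(t + 4) + B/(t + 4)² + C/(t + 4)³


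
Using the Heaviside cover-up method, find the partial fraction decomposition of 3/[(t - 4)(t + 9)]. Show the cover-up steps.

Cover (t - 4): set t=4, get A = 3/(4 + 9) = 3/13. Cover (t + 9): set t=-9, get B = 3/(-9 - 4) = -3/13.
Result: (3/13)/(t - 4) - (3/13)/(t + 9)


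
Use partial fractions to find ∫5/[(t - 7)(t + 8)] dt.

Decompose: 5/[(t - 7)(t + 8)] = (1/3)/(t - 7) - (1/3)/(t + 8). Integrate each term: (1/3) ln|(t - 7)| - (1/3) ln|(t + 8)| + C


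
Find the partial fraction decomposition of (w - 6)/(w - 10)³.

(w - 6) = α(w - 10)² + β(w - 10) + γ. At w = 10: γ = 1·10 - 6 = 4. Coefficients: α = 0, β = 1
Result: 1/(w - 10)² + 4/(w - 10)³


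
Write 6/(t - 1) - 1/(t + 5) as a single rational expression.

Common denominator (t - 1)(t + 5). Numerator: 6(t + 5) - 1(t - 1) = (6t + 30) - (t - 1) = 5t + 31
Result: (5t + 31)/[(t - 1)(t + 5)]


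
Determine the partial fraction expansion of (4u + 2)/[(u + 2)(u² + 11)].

At u=-2: A = (4·(-2) + 2)/((-2)² + 11) = -2/5. B = -A = 2/5, C = 4 - (-2)·A = 16/5
Result: (-2/5)/(u + 2) + ((2/5)u + 16/5)/(u² + 11)


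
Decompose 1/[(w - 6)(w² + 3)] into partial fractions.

Cover-up at w = 6: P = 1/(6² + 3) = 1/39. Then Q = -P = -1/39, R = -P·(0 + 6) = -2/13
Result: (1/39)/(w - 6) - ((1/39)w + 2/13)/(w² + 3)


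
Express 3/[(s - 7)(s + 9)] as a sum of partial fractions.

3/(s - 7)(s + 9) = A/(s - 7) + B/(s + 9). A = 3/(7 + 9) = 3/16, B = 3/(-9 - 7) = -3/16
Result: (3/16)/(s - 7) - (3/16)/(s + 9)


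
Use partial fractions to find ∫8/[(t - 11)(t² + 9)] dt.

Cover-up at t=11: α = 8/(11²+9) = 4/65. Coeff matching: β = -4/65, γ = -44/65. Decomposition: (4/65)/(t - 11) - ((4/65)t + 44/65)/(t² + 9). Integrate: linear → ln, quadratic → (1/2)ln + arctan: (4/65) ln|(t - 11)| - (2/65) ln(t² + 9) - (44/195) arctan(t/3) + C


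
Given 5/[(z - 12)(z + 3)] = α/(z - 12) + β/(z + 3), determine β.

Cover-up at z = -3: β = 5/(-3 - 12) = -5/15 = -1/3


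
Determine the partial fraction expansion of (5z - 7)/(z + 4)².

(5z - 7) = A(z + 4) + B. At z = -4: B = 5·(-4) - 7 = -27. Coeff of z: A = 5
Result: 5/(z + 4) - 27/(z + 4)²


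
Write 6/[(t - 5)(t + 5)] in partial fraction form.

6/(t - 5)(t + 5) = P/(t - 5) + Q/(t + 5). P = 6/(5 + 5) = 3/5, Q = 6/(-5 - 5) = -3/5
Result: (3/5)/(t - 5) - (3/5)/(t + 5)


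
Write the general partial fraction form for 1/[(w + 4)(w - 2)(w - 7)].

Three distinct linear factors: A/(w + 4) + B/(w - 2) + C/(w - 7)


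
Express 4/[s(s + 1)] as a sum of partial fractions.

4/s(s + 1) = α/s + β/(s + 1). α = 4/(0 + 1) = 4, β = 4/(-1 - 0) = -4
Result: 4/s - 4/(s + 1)


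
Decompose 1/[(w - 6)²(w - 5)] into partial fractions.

Cover-up at w=5: R = 1/(5 - 6)² = 1. Cover-up at w=6: Q = 1/(6 - 5) = 1. Comparing w² coeff: P = -R = -1
Result: -1/(w - 6) + 1/(w - 6)² + 1/(w - 5)


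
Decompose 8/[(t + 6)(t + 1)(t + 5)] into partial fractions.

Using cover-up method: A = 8/5, B = 2/5, C = -2
Result: (8/5)/(t + 6) + (2/5)/(t + 1) - 2/(t + 5)


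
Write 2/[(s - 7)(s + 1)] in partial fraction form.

2/(s - 7)(s + 1) = P/(s - 7) + Q/(s + 1). P = 2/(7 + 1) = 1/4, Q = 2/(-1 - 7) = -1/4
Result: (1/4)/(s - 7) - (1/4)/(s + 1)


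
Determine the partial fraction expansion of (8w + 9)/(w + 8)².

(8w + 9) = α(w + 8) + β. At w = -8: β = 8·(-8) + 9 = -55. Coeff of w: α = 8
Result: 8/(w + 8) - 55/(w + 8)²


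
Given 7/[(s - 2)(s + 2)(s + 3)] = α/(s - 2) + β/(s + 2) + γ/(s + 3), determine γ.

Cover-up at s = -3: γ = 7/[(-3 - 2)(-3 + 2)] = 7/[(-5)(-1)] = 7/5


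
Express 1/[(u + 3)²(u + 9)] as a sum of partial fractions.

Cover-up at u=-9: C = 1/(-9 + 3)² = 1/36. Cover-up at u=-3: B = 1/(-3 + 9) = 1/6. Comparing u² coeff: A = -C = -1/36
Result: (-1/36)/(u + 3) + (1/6)/(u + 3)² + (1/36)/(u + 9)


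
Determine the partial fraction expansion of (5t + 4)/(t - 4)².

(5t + 4) = A(t - 4) + B. At t = 4: B = 5·4 + 4 = 24. Coeff of t: A = 5
Result: 5/(t - 4) + 24/(t - 4)²


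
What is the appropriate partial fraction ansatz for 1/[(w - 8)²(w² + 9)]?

Repeated linear + quadratic: A/(w - 8) + B/(w - 8)² + (Cw + D)/(w² + 9)


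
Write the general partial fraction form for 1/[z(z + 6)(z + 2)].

Three distinct linear factors: α/z + β/(z + 6) + γ/(z + 2)


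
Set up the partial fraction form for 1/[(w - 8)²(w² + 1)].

Repeated linear + quadratic: P/(w - 8) + Q/(w - 8)² + (Rw + S)/(w² + 1)


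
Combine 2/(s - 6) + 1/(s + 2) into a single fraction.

Common denominator (s - 6)(s + 2). Numerator: 2(s + 2) + 1(s - 6) = (2s + 4) + (s - 6) = 3s - 2
Result: (3s - 2)/[(s - 6)(s + 2)]


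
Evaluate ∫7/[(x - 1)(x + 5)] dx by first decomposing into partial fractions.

Decompose: 7/[(x - 1)(x + 5)] = (7/6)/(x - 1) - (7/6)/(x + 5). Integrate each term: (7/6) ln|(x - 1)| - (7/6) ln|(x + 5)| + C


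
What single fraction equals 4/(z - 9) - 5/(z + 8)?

Common denominator (z - 9)(z + 8). Numerator: 4(z + 8) - 5(z - 9) = (4z + 32) - (5z - 45) = -z + 77
Result: (-z + 77)/[(z - 9)(z + 8)]


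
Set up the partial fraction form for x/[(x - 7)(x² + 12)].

Linear + irreducible quadratic: A/(x - 7) + (Bx + C)/(x² + 12)


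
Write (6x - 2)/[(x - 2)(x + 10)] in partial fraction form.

At x=2: P = (6·2 - 2)/(2 + 10) = 5/6. At x=-10: Q = (6·(-10) - 2)/(-10 - 2) = 31/6
Result: (5/6)/(x - 2) + (31/6)/(x + 10)


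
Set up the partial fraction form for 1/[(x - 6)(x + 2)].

Distinct linear factors: α/(x - 6) + β/(x + 2)


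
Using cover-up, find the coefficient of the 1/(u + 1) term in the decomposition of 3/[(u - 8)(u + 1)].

Cover (u + 1), set u=-1: 3/((u - 8) at u=-1) = 3/(-9) = -1/3


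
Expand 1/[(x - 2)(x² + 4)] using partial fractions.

Cover-up at x = 2: P = 1/(2² + 4) = 1/8. Then Q = -P = -1/8, R = -P·(0 + 2) = -1/4
Result: (1/8)/(x - 2) - ((1/8)x + 1/4)/(x² + 4)


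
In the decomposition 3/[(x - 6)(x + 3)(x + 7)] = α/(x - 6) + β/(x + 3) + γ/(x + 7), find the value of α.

Cover-up at x = 6: α = 3/[(6 + 3)(6 + 7)] = 3/[(9)(13)] = 3/117 = 1/39


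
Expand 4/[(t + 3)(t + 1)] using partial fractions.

4/(t + 3)(t + 1) = α/(t + 3) + β/(t + 1). α = 4/(-3 + 1) = -2, β = 4/(-1 + 3) = 2
Result: -2/(t + 3) + 2/(t + 1)


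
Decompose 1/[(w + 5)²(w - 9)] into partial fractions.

Cover-up at w=9: R = 1/(9 + 5)² = 1/196. Cover-up at w=-5: Q = 1/(-5 - 9) = -1/14. Comparing w² coeff: P = -R = -1/196
Result: (-1/196)/(w + 5) - (1/14)/(w + 5)² + (1/196)/(w - 9)


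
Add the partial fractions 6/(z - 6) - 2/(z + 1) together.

Common denominator (z - 6)(z + 1). Numerator: 6(z + 1) - 2(z - 6) = (6z + 6) - (2z - 12) = 4z + 18
Result: (4z + 18)/[(z - 6)(z + 1)]


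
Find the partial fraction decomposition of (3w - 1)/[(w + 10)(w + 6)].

At w=-10: P = (3·(-10) - 1)/(-10 + 6) = 31/4. At w=-6: Q = (3·(-6) - 1)/(-6 + 10) = -19/4
Result: (31/4)/(w + 10) - (19/4)/(w + 6)


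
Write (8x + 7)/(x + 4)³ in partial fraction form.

(8x + 7) = α(x + 4)² + β(x + 4) + γ. At x = -4: γ = 8·(-4) + 7 = -25. Coefficients: α = 0, β = 8
Result: 8/(x + 4)² - 25/(x + 4)³


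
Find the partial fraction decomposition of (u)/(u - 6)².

(u) = P(u - 6) + Q. At u = 6: Q = 1·6 + 0 = 6. Coeff of u: P = 1
Result: 1/(u - 6) + 6/(u - 6)²


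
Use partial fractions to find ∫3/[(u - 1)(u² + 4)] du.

Cover-up at u=1: P = 3/(1²+4) = 3/5. Coeff matching: Q = -3/5, R = -3/5. Decomposition: (3/5)/(u - 1) - ((3/5)u + 3/5)/(u² + 4). Integrate: linear → ln, quadratic → (1/2)ln + arctan: (3/5) ln|(u - 1)| - (3/10) ln(u² + 4) - (3/10) arctan(u/2) + C


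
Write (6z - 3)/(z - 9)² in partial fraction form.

(6z - 3) = P(z - 9) + Q. At z = 9: Q = 6·9 - 3 = 51. Coeff of z: P = 6
Result: 6/(z - 9) + 51/(z - 9)²


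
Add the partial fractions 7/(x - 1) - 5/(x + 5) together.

Common denominator (x - 1)(x + 5). Numerator: 7(x + 5) - 5(x - 1) = (7x + 35) - (5x - 5) = 2x + 40
Result: (2x + 40)/[(x - 1)(x + 5)]


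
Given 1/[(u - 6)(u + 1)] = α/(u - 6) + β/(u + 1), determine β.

Cover-up at u = -1: β = 1/(-1 - 6) = -1/7


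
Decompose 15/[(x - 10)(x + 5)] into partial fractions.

15/(x - 10)(x + 5) = α/(x - 10) + β/(x + 5). α = 15/(10 + 5) = 1, β = 15/(-5 - 10) = -1
Result: 1/(x - 10) - 1/(x + 5)


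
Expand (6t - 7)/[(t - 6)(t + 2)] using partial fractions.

At t=6: α = (6·6 - 7)/(6 + 2) = 29/8. At t=-2: β = (6·(-2) - 7)/(-2 - 6) = 19/8
Result: (29/8)/(t - 6) + (19/8)/(t + 2)


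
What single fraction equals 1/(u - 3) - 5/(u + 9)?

Common denominator (u - 3)(u + 9). Numerator: 1(u + 9) - 5(u - 3) = (u + 9) - (5u - 15) = -4u + 24
Result: (-4u + 24)/[(u - 3)(u + 9)]


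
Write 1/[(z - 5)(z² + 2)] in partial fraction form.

Cover-up at z = 5: α = 1/(5² + 2) = 1/27. Then β = -α = -1/27, γ = -α·(0 + 5) = -5/27
Result: (1/27)/(z - 5) - ((1/27)z + 5/27)/(z² + 2)


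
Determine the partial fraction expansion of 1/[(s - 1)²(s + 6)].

Cover-up at s=-6: γ = 1/(-6 - 1)² = 1/49. Cover-up at s=1: β = 1/(1 + 6) = 1/7. Comparing s² coeff: α = -γ = -1/49
Result: (-1/49)/(s - 1) + (1/7)/(s - 1)² + (1/49)/(s + 6)


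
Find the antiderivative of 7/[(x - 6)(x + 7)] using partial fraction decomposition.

Decompose: 7/[(x - 6)(x + 7)] = (7/13)/(x - 6) - (7/13)/(x + 7). Integrate each term: (7/13) ln|(x - 6)| - (7/13) ln|(x + 7)| + C


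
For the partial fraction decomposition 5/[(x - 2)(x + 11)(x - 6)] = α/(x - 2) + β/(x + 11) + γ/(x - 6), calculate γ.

Cover-up at x = 6: γ = 5/[(6 - 2)(6 + 11)] = 5/[(4)(17)] = 5/68


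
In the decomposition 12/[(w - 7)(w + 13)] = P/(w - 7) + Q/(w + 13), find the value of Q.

Cover-up at w = -13: Q = 12/(-13 - 7) = -12/20 = -3/5


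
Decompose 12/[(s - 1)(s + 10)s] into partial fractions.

Using cover-up method: P = 12/11, Q = 6/55, R = -6/5
Result: (12/11)/(s - 1) + (6/55)/(s + 10) - (6/5)/s


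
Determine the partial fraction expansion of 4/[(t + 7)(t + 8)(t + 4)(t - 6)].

Using Heaviside cover-up: (4/39)/(t + 7) - (1/14)/(t + 8) - (1/30)/(t + 4) + (1/455)/(t - 6)


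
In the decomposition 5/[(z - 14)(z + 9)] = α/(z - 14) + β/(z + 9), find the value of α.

Cover-up at z = 14: α = 5/(14 + 9) = 5/23


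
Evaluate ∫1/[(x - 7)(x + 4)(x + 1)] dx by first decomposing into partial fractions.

Cover-up: P = 1/88, Q = 1/33, R = -1/24. Decomposition: (1/88)/(x - 7) + (1/33)/(x + 4) - (1/24)/(x + 1). Integrate each term: (1/88) ln|(x - 7)| + (1/33) ln|(x + 4)| - (1/24) ln|(x + 1)| + C


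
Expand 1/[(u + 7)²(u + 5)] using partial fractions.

Cover-up at u=-5: R = 1/(-5 + 7)² = 1/4. Cover-up at u=-7: Q = 1/(-7 + 5) = -1/2. Comparing u² coeff: P = -R = -1/4
Result: (-1/4)/(u + 7) - (1/2)/(u + 7)² + (1/4)/(u + 5)


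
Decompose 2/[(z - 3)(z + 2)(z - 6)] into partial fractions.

Using cover-up method: P = -2/15, Q = 1/20, R = 1/12
Result: (-2/15)/(z - 3) + (1/20)/(z + 2) + (1/12)/(z - 6)


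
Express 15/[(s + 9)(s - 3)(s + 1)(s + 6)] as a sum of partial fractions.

Using Heaviside cover-up: (-5/96)/(s + 9) + (5/144)/(s - 3) - (3/32)/(s + 1) + (1/9)/(s + 6)


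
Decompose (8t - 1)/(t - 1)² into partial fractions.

(8t - 1) = P(t - 1) + Q. At t = 1: Q = 8·1 - 1 = 7. Coeff of t: P = 8
Result: 8/(t - 1) + 7/(t - 1)²


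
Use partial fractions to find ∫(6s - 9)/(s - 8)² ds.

Decompose: P = 6, Q = 6·8 - 9 = 39, so (6s - 9)/(s - 8)² = 6/(s - 8) + 39/(s - 8)². Integrate: ∫ P/(s - 8) ds = 6 ln|(s - 8)|; ∫ Q/(s - 8)² ds = -39/(s - 8). Sum: 6 ln|(s - 8)| - 39/(s - 8) + C


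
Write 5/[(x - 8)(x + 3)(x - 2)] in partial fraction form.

Using cover-up method: A = 5/66, B = 1/11, C = -1/6
Result: (5/66)/(x - 8) + (1/11)/(x + 3) - (1/6)/(x - 2)


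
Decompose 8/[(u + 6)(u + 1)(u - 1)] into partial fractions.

Using cover-up method: α = 8/35, β = -4/5, γ = 4/7
Result: (8/35)/(u + 6) - (4/5)/(u + 1) + (4/7)/(u - 1)


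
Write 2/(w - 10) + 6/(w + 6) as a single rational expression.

Common denominator (w - 10)(w + 6). Numerator: 2(w + 6) + 6(w - 10) = (2w + 12) + (6w - 60) = 8w - 48
Result: (8w - 48)/[(w - 10)(w + 6)]


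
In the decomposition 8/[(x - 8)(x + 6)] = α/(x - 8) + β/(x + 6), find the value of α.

Cover-up at x = 8: α = 8/(8 + 6) = 8/14 = 4/7


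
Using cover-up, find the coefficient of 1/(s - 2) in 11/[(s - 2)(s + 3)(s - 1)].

Cover (s - 2), set s=2: 11/[(2 + 3)(2 - 1)] = 11/5


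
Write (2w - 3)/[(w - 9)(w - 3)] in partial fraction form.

At w=9: P = (2·9 - 3)/(9 - 3) = 5/2. At w=3: Q = (2·3 - 3)/(3 - 9) = -1/2
Result: (5/2)/(w - 9) - (1/2)/(w - 3)


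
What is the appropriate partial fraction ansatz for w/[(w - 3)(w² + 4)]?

Linear + irreducible quadratic: α/(w - 3) + (βw + γ)/(w² + 4)


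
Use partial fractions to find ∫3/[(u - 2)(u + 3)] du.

Decompose: 3/[(u - 2)(u + 3)] = (3/5)/(u - 2) - (3/5)/(u + 3). Integrate each term: (3/5) ln|(u - 2)| - (3/5) ln|(u + 3)| + C


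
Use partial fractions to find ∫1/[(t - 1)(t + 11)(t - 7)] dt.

Cover-up: α = -1/72, β = 1/216, γ = 1/108. Decomposition: (-1/72)/(t - 1) + (1/216)/(t + 11) + (1/108)/(t - 7). Integrate each term: (-1/72) ln|(t - 1)| + (1/216) ln|(t + 11)| + (1/108) ln|(t - 7)| + C


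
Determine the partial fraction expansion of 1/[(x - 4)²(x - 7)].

Cover-up at x=7: γ = 1/(7 - 4)² = 1/9. Cover-up at x=4: β = 1/(4 - 7) = -1/3. Comparing x² coeff: α = -γ = -1/9
Result: (-1/9)/(x - 4) - (1/3)/(x - 4)² + (1/9)/(x - 7)


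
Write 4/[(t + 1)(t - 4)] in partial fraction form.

4/(t + 1)(t - 4) = A/(t + 1) + B/(t - 4). A = 4/(-1 - 4) = -4/5, B = 4/(4 + 1) = 4/5
Result: (-4/5)/(t + 1) + (4/5)/(t - 4)


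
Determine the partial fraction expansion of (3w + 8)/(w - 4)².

(3w + 8) = P(w - 4) + Q. At w = 4: Q = 3·4 + 8 = 20. Coeff of w: P = 3
Result: 3/(w - 4) + 20/(w - 4)²


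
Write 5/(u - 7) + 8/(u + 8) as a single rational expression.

Common denominator (u - 7)(u + 8). Numerator: 5(u + 8) + 8(u - 7) = (5u + 40) + (8u - 56) = 13u - 16
Result: (13u - 16)/[(u - 7)(u + 8)]


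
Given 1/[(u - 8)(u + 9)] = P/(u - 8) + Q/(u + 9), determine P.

Cover-up at u = 8: P = 1/(8 + 9) = 1/17


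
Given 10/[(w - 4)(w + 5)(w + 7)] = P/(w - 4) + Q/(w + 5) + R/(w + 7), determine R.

Cover-up at w = -7: R = 10/[(-7 - 4)(-7 + 5)] = 10/[(-11)(-2)] = 10/22 = 5/11


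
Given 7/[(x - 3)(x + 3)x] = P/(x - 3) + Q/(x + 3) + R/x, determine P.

Cover-up at x = 3: P = 7/[(3 + 3)(3 - 0)] = 7/[(6)(3)] = 7/18


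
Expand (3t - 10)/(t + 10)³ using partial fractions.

(3t - 10) = A(t + 10)² + B(t + 10) + C. At t = -10: C = 3·(-10) - 10 = -40. Coefficients: A = 0, B = 3
Result: 3/(t + 10)² - 40/(t + 10)³


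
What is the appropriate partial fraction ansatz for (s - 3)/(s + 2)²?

Repeated linear factor: P/(s + 2) + Q/(s + 2)²


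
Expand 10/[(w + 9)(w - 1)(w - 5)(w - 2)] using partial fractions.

Using Heaviside cover-up: (-1/154)/(w + 9) + (1/4)/(w - 1) + (5/84)/(w - 5) - (10/33)/(w - 2)


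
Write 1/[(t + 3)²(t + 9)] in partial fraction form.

Cover-up at t=-9: C = 1/(-9 + 3)² = 1/36. Cover-up at t=-3: B = 1/(-3 + 9) = 1/6. Comparing t² coeff: A = -C = -1/36
Result: (-1/36)/(t + 3) + (1/6)/(t + 3)² + (1/36)/(t + 9)


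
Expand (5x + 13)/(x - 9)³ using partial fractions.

(5x + 13) = P(x - 9)² + Q(x - 9) + R. At x = 9: R = 5·9 + 13 = 58. Coefficients: P = 0, Q = 5
Result: 5/(x - 9)² + 58/(x - 9)³


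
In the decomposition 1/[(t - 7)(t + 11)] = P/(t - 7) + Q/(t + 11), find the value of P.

Cover-up at t = 7: P = 1/(7 + 11) = 1/18


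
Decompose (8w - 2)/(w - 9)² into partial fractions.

(8w - 2) = P(w - 9) + Q. At w = 9: Q = 8·9 - 2 = 70. Coeff of w: P = 8
Result: 8/(w - 9) + 70/(w - 9)²


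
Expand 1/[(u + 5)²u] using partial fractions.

Cover-up at u=0: γ = 1/(0 + 5)² = 1/25. Cover-up at u=-5: β = 1/(-5 - 0) = -1/5. Comparing u² coeff: α = -γ = -1/25
Result: (-1/25)/(u + 5) - (1/5)/(u + 5)² + (1/25)/u


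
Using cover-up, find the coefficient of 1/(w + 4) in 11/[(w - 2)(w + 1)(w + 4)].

Cover (w + 4), set w=-4: 11/[(-4 - 2)(-4 + 1)] = 11/18


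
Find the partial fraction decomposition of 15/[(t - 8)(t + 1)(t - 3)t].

Using Heaviside cover-up: (1/24)/(t - 8) - (5/12)/(t + 1) - (1/4)/(t - 3) + (5/8)/t


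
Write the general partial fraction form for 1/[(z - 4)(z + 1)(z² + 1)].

Two linear + quadratic: A/(z - 4) + B/(z + 1) + (Cz + D)/(z² + 1)


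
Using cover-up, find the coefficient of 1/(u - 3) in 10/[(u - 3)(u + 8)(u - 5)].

Cover (u - 3), set u=3: 10/[(3 + 8)(3 - 5)] = -5/11


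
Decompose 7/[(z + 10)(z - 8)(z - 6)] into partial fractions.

Using cover-up method: P = 7/288, Q = 7/36, R = -7/32
Result: (7/288)/(z + 10) + (7/36)/(z - 8) - (7/32)/(z - 6)


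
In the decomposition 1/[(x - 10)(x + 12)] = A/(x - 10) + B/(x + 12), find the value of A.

Cover-up at x = 10: A = 1/(10 + 12) = 1/22


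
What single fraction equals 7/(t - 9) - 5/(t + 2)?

Common denominator (t - 9)(t + 2). Numerator: 7(t + 2) - 5(t - 9) = (7t + 14) - (5t - 45) = 2t + 59
Result: (2t + 59)/[(t - 9)(t + 2)]


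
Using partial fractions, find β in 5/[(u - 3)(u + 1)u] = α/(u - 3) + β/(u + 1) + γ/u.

Cover-up at u = -1: β = 5/[(-1 - 3)(-1 - 0)] = 5/[(-4)(-1)] = 5/4


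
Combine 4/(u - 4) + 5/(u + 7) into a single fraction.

Common denominator (u - 4)(u + 7). Numerator: 4(u + 7) + 5(u - 4) = (4u + 28) + (5u - 20) = 9u + 8
Result: (9u + 8)/[(u - 4)(u + 7)]


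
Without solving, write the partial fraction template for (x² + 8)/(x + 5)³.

Repeated linear factor (power 3): α/(x + 5) + β/(x + 5)² + γ/(x + 5)³


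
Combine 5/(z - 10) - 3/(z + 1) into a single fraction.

Common denominator (z - 10)(z + 1). Numerator: 5(z + 1) - 3(z - 10) = (5z + 5) - (3z - 30) = 2z + 35
Result: (2z + 35)/[(z - 10)(z + 1)]


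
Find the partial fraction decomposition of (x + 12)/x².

(x + 12) = Px + Q. At x = 0: Q = 1·0 + 12 = 12. Coeff of x: P = 1
Result: 1/x + 12/x²


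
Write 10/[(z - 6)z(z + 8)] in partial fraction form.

Using cover-up method: A = 5/42, B = -5/24, C = 5/56
Result: (5/42)/(z - 6) - (5/24)/z + (5/56)/(z + 8)


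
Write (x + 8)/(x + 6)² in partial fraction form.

(x + 8) = A(x + 6) + B. At x = -6: B = 1·(-6) + 8 = 2. Coeff of x: A = 1
Result: 1/(x + 6) + 2/(x + 6)²


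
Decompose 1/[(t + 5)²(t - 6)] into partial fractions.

Cover-up at t=6: C = 1/(6 + 5)² = 1/121. Cover-up at t=-5: B = 1/(-5 - 6) = -1/11. Comparing t² coeff: A = -C = -1/121
Result: (-1/121)/(t + 5) - (1/11)/(t + 5)² + (1/121)/(t - 6)


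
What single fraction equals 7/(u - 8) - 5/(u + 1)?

Common denominator (u - 8)(u + 1). Numerator: 7(u + 1) - 5(u - 8) = (7u + 7) - (5u - 40) = 2u + 47
Result: (2u + 47)/[(u - 8)(u + 1)]


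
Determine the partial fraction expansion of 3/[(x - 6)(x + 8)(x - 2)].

Using cover-up method: A = 3/56, B = 3/140, C = -3/40
Result: (3/56)/(x - 6) + (3/140)/(x + 8) - (3/40)/(x - 2)


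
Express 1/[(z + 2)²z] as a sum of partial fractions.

Cover-up at z=0: C = 1/(0 + 2)² = 1/4. Cover-up at z=-2: B = 1/(-2 - 0) = -1/2. Comparing z² coeff: A = -C = -1/4
Result: (-1/4)/(z + 2) - (1/2)/(z + 2)² + (1/4)/z


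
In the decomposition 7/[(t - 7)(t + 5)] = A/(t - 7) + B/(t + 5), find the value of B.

Cover-up at t = -5: B = 7/(-5 - 7) = -7/12


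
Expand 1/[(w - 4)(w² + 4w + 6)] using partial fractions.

Cover-up at w = 4: P = 1/(4² + 4·4 + 6) = 1/38. Then Q = -P = -1/38, R = -P·(4 + 4) = -4/19
Result: (1/38)/(w - 4) - ((1/38)w + 4/19)/(w² + 4w + 6)


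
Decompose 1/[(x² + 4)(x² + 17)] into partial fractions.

Coefficient matching gives α = γ = 0, β = 1/(17-4) = 1/13, δ = -β = -1/13
Result: (1/13)/(x² + 4) - (1/13)/(x² + 17)


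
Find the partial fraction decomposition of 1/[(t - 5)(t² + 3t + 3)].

Cover-up at t = 5: α = 1/(5² + 3·5 + 3) = 1/43. Then β = -α = -1/43, γ = -α·(3 + 5) = -8/43
Result: (1/43)/(t - 5) - ((1/43)t + 8/43)/(t² + 3t + 3)


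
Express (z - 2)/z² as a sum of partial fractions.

(z - 2) = αz + β. At z = 0: β = 1·0 - 2 = -2. Coeff of z: α = 1
Result: 1/z - 2/z²


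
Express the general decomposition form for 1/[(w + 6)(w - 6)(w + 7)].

Three distinct linear factors: P/(w + 6) + Q/(w - 6) + R/(w + 7)


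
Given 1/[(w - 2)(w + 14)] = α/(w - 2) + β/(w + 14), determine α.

Cover-up at w = 2: α = 1/(2 + 14) = 1/16


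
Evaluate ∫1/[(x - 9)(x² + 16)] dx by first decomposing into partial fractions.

Cover-up at x=9: P = 1/(9²+16) = 1/97. Coeff matching: Q = -1/97, R = -9/97. Decomposition: (1/97)/(x - 9) - ((1/97)x + 9/97)/(x² + 16). Integrate: linear → ln, quadratic → (1/2)ln + arctan: (1/97) ln|(x - 9)| - (1/194) ln(x² + 16) - (9/388) arctan(x/4) + C


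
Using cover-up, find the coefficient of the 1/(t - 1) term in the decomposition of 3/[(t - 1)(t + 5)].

Cover (t - 1), set t=1: 3/((t + 5) at t=1) = 3/(6) = 1/2


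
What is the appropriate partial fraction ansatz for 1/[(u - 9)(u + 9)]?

Distinct linear factors: α/(u - 9) + β/(u + 9)


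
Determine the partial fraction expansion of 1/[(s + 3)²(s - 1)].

Cover-up at s=1: γ = 1/(1 + 3)² = 1/16. Cover-up at s=-3: β = 1/(-3 - 1) = -1/4. Comparing s² coeff: α = -γ = -1/16
Result: (-1/16)/(s + 3) - (1/4)/(s + 3)² + (1/16)/(s - 1)


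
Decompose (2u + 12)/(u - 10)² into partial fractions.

(2u + 12) = α(u - 10) + β. At u = 10: β = 2·10 + 12 = 32. Coeff of u: α = 2
Result: 2/(u - 10) + 32/(u - 10)²


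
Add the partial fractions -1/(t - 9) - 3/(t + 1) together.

Common denominator (t - 9)(t + 1). Numerator: -1(t + 1) - 3(t - 9) = (-t - 1) - (3t - 27) = -4t + 26
Result: (-4t + 26)/[(t - 9)(t + 1)]


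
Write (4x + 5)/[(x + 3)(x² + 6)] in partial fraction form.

At x=-3: P = (4·(-3) + 5)/((-3)² + 6) = -7/15. Q = -P = 7/15, R = 4 - (-3)·P = 13/5
Result: (-7/15)/(x + 3) + ((7/15)x + 13/5)/(x² + 6)


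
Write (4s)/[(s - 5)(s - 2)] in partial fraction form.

At s=5: A = (4·5 + 0)/(5 - 2) = 20/3. At s=2: B = (4·2 + 0)/(2 - 5) = -8/3
Result: (20/3)/(s - 5) - (8/3)/(s - 2)


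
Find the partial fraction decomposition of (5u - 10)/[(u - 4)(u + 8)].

At u=4: A = (5·4 - 10)/(4 + 8) = 5/6. At u=-8: B = (5·(-8) - 10)/(-8 - 4) = 25/6
Result: (5/6)/(u - 4) + (25/6)/(u + 8)


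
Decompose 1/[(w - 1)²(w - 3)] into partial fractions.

Cover-up at w=3: R = 1/(3 - 1)² = 1/4. Cover-up at w=1: Q = 1/(1 - 3) = -1/2. Comparing w² coeff: P = -R = -1/4
Result: (-1/4)/(w - 1) - (1/2)/(w - 1)² + (1/4)/(w - 3)


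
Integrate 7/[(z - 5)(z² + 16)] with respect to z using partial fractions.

Cover-up at z=5: α = 7/(5²+16) = 7/41. Coeff matching: β = -7/41, γ = -35/41. Decomposition: (7/41)/(z - 5) - ((7/41)z + 35/41)/(z² + 16). Integrate: linear → ln, quadratic → (1/2)ln + arctan: (7/41) ln|(z - 5)| - (7/82) ln(z² + 16) - (35/164) arctan(z/4) + C


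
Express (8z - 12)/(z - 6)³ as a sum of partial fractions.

(8z - 12) = α(z - 6)² + β(z - 6) + γ. At z = 6: γ = 8·6 - 12 = 36. Coefficients: α = 0, β = 8
Result: 8/(z - 6)² + 36/(z - 6)³


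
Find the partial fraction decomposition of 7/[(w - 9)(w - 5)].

7/(w - 9)(w - 5) = A/(w - 9) + B/(w - 5). A = 7/(9 - 5) = 7/4, B = 7/(5 - 9) = -7/4
Result: (7/4)/(w - 9) - (7/4)/(w - 5)


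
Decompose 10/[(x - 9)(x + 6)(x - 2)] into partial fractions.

Using cover-up method: A = 2/21, B = 1/12, C = -5/28
Result: (2/21)/(x - 9) + (1/12)/(x + 6) - (5/28)/(x - 2)


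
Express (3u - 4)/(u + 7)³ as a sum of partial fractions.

(3u - 4) = A(u + 7)² + B(u + 7) + C. At u = -7: C = 3·(-7) - 4 = -25. Coefficients: A = 0, B = 3
Result: 3/(u + 7)² - 25/(u + 7)³
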